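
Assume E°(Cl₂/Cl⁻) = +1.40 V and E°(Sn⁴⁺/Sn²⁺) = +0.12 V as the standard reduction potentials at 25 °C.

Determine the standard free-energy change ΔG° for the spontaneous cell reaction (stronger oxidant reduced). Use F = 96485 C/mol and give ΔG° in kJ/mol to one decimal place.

Cl₂/Cl⁻ (E° = +1.40 V) is the cathode; Sn⁴⁺/Sn²⁺ (E° = +0.12 V) is the anode, so E°cell = +1.28 V.
Balancing electrons gives n = 2 (lcm of 2 and 2).
ΔG° = −nFE° = −(2)(96485)(+1.28) = -247,002 J = -247.0 kJ/mol.

-247.0 kJ/mol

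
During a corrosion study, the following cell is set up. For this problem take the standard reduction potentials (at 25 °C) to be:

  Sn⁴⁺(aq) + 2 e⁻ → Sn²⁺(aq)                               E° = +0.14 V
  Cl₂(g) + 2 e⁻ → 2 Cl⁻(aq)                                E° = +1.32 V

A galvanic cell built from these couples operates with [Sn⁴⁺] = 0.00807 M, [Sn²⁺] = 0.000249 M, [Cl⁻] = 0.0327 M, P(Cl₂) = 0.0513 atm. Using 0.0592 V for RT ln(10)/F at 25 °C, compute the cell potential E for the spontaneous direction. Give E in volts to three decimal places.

Cl₂/Cl⁻ is the cathode (higher E°), Sn⁴⁺/Sn²⁺ the anode: E°cell = +1.32 − (+0.14) = +1.18 V, n = 2.
Overall: Cl₂(g) + Sn²⁺(aq) → 2 Cl⁻(aq) + Sn⁴⁺(aq)
Q = [Cl⁻]^2·[Sn⁴⁺] / (P(Cl₂)·[Sn²⁺]); log Q = -0.170.
E = E° − (0.0592/n) log Q = +1.18 − (0.0592/2)(-0.170) = +1.185 V.

+1.185 V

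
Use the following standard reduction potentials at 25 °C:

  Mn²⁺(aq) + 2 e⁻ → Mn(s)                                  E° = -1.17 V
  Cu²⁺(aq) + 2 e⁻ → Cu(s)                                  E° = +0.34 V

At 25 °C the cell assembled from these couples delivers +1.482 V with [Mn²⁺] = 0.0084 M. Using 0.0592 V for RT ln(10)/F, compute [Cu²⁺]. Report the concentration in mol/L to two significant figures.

0.00095 M

Cu²⁺/Cu is the cathode, Mn²⁺/Mn the anode: E°cell = +1.51 V, n = 2.
Overall reaction: Cu²⁺(aq) + Mn(s) → Cu(s) + Mn²⁺(aq); Q = [Mn²⁺]^1/[Cu²⁺]^1.
From E = E° − (0.0592/n) log Q: log Q = (E° − E)·n/0.0592 = (+1.51 − (+1.482))·2/0.0592 = 0.9459.
So 1·log[Cu²⁺] = 1·log(0.0084) − log Q = -2.0757 − (0.9459) = -3.0216; [Cu²⁺] = 10^(-3.0216) ≈ 0.00095 M.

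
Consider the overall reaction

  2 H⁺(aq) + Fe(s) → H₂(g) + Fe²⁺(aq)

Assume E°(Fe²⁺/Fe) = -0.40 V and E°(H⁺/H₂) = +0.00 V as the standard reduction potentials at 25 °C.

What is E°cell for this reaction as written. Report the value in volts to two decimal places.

The H⁺/H₂ couple has the higher reduction potential, so it is the cathode; Fe²⁺/Fe is oxidised at the anode.
E°cell = E°(cathode) − E°(anode) = (+0.00) − (-0.40) = +0.40 V.
Since E°cell > 0, the reaction is spontaneous under standard conditions.

+0.40 V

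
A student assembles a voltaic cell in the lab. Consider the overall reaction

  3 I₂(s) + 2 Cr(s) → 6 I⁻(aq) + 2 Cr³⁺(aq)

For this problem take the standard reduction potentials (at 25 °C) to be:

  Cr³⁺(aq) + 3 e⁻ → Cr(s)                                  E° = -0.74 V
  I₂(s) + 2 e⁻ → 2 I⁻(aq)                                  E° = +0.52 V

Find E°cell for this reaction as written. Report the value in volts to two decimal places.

+1.26 V

The I₂/I⁻ couple has the higher reduction potential, so it is the cathode; Cr³⁺/Cr is oxidised at the anode.
E°cell = E°(cathode) − E°(anode) = (+0.52) − (-0.74) = +1.26 V.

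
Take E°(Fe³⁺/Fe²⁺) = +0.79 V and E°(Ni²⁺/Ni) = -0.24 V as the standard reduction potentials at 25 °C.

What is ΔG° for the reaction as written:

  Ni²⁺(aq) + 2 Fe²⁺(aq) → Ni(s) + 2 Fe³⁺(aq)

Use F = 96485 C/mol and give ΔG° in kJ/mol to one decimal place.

+198.8 kJ/mol

As written, Ni²⁺/Ni is reduced (cathode) and Fe³⁺/Fe²⁺ is oxidised (anode), so E°cell = (-0.24) − (+0.79) = -1.03 V.
Balancing electrons gives n = 2.
ΔG° = −nFE° = −(2)(96485)(-1.03) = 198,759 J = +198.8 kJ/mol.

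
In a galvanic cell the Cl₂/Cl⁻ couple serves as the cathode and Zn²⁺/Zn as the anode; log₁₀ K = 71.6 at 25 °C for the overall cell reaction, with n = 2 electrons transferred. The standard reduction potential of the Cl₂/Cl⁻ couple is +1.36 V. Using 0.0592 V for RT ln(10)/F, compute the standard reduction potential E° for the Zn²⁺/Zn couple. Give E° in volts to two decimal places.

-0.76 V

E°cell = (0.0592/n)·log K = (0.0592/2)(71.6) = +2.119 V.
Since Cl₂/Cl⁻ is the cathode and Zn²⁺/Zn the anode, E°cell = E°(Cl₂/Cl⁻) − E°(Zn²⁺/Zn).
So E°(Zn²⁺/Zn) = E°(Cl₂/Cl⁻) − E°cell = (+1.36) − (+2.119) = -0.76 V.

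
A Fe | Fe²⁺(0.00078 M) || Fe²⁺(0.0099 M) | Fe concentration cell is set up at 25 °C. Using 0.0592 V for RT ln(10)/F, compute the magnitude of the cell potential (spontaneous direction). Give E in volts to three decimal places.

+0.033 V

For a concentration cell E°cell = 0. The 0.0099 M side is the cathode (reduction is favoured where [Fe²⁺] is higher).
With n = 2, E = −(0.0592/2) log([Fe²⁺]ₐₙ/[Fe²⁺]꜀ₐₜ) = −(0.0592/2) log(0.00078/0.0099) = −(0.0592/2)(-1.104) = +0.033 V.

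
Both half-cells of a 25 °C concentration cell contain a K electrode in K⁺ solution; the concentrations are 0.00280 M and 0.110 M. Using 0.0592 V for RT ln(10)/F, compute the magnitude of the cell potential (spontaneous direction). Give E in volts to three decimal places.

+0.094 V

For a concentration cell E°cell = 0. The 0.110 M side is the cathode (reduction is favoured where [K⁺] is higher).
With n = 1, E = −(0.0592/1) log([K⁺]ₐₙ/[K⁺]꜀ₐₜ) = −(0.0592/1) log(0.0028/0.11) = −(0.0592/1)(-1.594) = +0.094 V.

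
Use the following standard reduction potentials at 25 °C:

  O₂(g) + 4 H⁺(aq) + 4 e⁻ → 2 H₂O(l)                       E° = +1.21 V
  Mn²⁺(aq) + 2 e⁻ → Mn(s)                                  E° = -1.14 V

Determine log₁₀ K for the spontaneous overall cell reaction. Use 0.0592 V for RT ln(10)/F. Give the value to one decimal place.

Cathode: O₂/H₂O; anode: Mn²⁺/Mn. E°cell = +2.35 V, n = 4.
log K = nE°cell / 0.0592 = (4)(+2.35) / 0.0592 = 158.8.

158.8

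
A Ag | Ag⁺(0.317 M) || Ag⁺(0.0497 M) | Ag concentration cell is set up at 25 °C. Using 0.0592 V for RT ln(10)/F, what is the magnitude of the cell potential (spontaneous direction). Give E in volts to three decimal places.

+0.048 V

For a concentration cell E°cell = 0. The 0.317 M side is the cathode (reduction is favoured where [Ag⁺] is higher).
With n = 1, E = −(0.0592/1) log([Ag⁺]ₐₙ/[Ag⁺]꜀ₐₜ) = −(0.0592/1) log(0.0497/0.317) = −(0.0592/1)(-0.805) = +0.048 V.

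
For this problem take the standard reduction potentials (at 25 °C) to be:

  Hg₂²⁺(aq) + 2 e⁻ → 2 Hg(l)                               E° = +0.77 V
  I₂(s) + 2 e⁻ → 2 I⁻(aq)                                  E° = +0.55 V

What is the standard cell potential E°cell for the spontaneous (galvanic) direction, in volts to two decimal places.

The Hg₂²⁺/Hg couple has the higher reduction potential, so it is the cathode; I₂/I⁻ is oxidised at the anode.
E°cell = E°(cathode) − E°(anode) = (+0.77) − (+0.55) = +0.22 V.

+0.22 V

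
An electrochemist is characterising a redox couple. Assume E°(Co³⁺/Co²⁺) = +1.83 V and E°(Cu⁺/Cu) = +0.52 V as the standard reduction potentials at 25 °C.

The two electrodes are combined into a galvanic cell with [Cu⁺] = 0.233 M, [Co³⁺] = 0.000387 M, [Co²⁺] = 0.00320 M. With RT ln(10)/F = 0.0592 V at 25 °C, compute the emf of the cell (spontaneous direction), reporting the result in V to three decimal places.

Co³⁺/Co²⁺ is the cathode (higher E°), Cu⁺/Cu the anode: E°cell = +1.83 − (+0.52) = +1.31 V, n = 1.
Overall: Co³⁺(aq) + Cu(s) → Co²⁺(aq) + Cu⁺(aq)
Q = [Co²⁺]·[Cu⁺] / ([Co³⁺]); log Q = 0.285.
E = E° − (0.0592/n) log Q = +1.31 − (0.0592/1)(0.285) = +1.293 V.

+1.293 V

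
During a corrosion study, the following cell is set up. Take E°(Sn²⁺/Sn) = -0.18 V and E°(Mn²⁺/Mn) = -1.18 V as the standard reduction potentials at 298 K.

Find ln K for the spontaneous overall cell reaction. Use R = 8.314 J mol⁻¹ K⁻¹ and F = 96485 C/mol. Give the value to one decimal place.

77.9

Cathode: Sn²⁺/Sn; anode: Mn²⁺/Mn. E°cell = (-0.18) − (-1.18) = +1.00 V, with n = 2.
ΔG° = −nFE° = −RT ln K, so ln K = nFE°/(RT) = (2)(96485)(+1.00) / ((8.314)(298)) = 77.887.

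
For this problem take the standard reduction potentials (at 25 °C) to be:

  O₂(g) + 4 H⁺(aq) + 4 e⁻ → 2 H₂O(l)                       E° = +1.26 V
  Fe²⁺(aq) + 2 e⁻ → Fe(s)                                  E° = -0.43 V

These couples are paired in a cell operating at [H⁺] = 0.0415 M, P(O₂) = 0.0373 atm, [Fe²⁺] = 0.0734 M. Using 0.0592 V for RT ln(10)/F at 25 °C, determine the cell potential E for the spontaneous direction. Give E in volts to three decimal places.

+1.621 V

O₂/H₂O is the cathode (higher E°), Fe²⁺/Fe the anode: E°cell = +1.26 − (-0.43) = +1.69 V, n = 4.
Overall: O₂(g) + 4 H⁺(aq) + 2 Fe(s) → 2 H₂O(l) + 2 Fe²⁺(aq)
Q = [Fe²⁺]^2 / (P(O₂)·[H⁺]^4); log Q = 4.687.
E = E° − (0.0592/n) log Q = +1.69 − (0.0592/4)(4.687) = +1.621 V.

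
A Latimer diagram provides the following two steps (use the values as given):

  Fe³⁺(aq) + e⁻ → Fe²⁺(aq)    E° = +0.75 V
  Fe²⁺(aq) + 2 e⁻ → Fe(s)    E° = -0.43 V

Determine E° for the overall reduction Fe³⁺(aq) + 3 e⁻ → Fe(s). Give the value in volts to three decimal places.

-0.037 V

Standard free energies of sequential steps add: ΔG°₃ = ΔG°₁ + ΔG°₂, so n₃E°₃ = n₁E°₁ + n₂E°₂.
E°₃ = (1×+0.75 + 2×-0.43) / 3 = (-0.110) / 3 = -0.037 V.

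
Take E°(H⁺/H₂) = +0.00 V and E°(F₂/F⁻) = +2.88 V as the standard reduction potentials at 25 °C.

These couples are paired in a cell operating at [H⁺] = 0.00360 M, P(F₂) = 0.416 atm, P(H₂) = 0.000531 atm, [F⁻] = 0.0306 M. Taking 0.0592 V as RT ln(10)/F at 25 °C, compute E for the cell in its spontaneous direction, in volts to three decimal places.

F₂/F⁻ is the cathode (higher E°), H⁺/H₂ the anode: E°cell = +2.88 − (+0.00) = +2.88 V, n = 2.
Overall: F₂(g) + H₂(g) → 2 F⁻(aq) + 2 H⁺(aq)
Q = [F⁻]^2·[H⁺]^2 / (P(F₂)·P(H₂)); log Q = -4.260.
E = E° − (0.0592/n) log Q = +2.88 − (0.0592/2)(-4.260) = +3.006 V.

+3.006 V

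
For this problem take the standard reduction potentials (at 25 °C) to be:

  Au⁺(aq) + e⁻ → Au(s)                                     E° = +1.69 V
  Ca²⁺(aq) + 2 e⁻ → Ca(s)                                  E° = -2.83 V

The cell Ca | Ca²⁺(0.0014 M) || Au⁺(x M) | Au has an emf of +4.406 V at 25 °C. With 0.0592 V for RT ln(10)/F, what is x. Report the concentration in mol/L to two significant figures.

Au⁺/Au is the cathode, Ca²⁺/Ca the anode: E°cell = +4.52 V, n = 2.
Overall reaction: 2 Au⁺(aq) + Ca(s) → 2 Au(s) + Ca²⁺(aq); Q = [Ca²⁺]^1/[Au⁺]^2.
From E = E° − (0.0592/n) log Q: log Q = (E° − E)·n/0.0592 = (+4.52 − (+4.406))·2/0.0592 = 3.8514.
So 2·log[Au⁺] = 1·log(0.0014) − log Q = -2.8539 − (3.8514) = -6.7053; log[Au⁺] = -6.7053 / 2 = -3.3527; [Au⁺] = 10^(-3.3527) ≈ 0.00044 M.

0.00044 M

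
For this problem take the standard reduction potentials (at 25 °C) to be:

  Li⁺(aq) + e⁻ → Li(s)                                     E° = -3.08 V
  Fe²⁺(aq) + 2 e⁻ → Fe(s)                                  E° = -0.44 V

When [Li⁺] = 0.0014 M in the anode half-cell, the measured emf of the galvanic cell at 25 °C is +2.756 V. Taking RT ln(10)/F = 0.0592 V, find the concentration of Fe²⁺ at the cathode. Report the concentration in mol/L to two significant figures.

Fe²⁺/Fe is the cathode, Li⁺/Li the anode: E°cell = +2.64 V, n = 2.
Overall reaction: Fe²⁺(aq) + 2 Li(s) → Fe(s) + 2 Li⁺(aq); Q = [Li⁺]^2/[Fe²⁺]^1.
From E = E° − (0.0592/n) log Q: log Q = (E° − E)·n/0.0592 = (+2.64 − (+2.756))·2/0.0592 = -3.9189.
So 1·log[Fe²⁺] = 2·log(0.0014) − log Q = -5.7077 − (-3.9189) = -1.7888; [Fe²⁺] = 10^(-1.7888) ≈ 0.016 M.

0.016 M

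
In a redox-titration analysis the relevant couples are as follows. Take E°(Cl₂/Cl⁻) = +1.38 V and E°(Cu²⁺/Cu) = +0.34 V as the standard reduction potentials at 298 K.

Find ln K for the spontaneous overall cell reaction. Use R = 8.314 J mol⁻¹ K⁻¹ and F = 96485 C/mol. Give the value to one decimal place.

Cathode: Cl₂/Cl⁻; anode: Cu²⁺/Cu. E°cell = (+1.38) − (+0.34) = +1.04 V, with n = 2.
ΔG° = −nFE° = −RT ln K, so ln K = nFE°/(RT) = (2)(96485)(+1.04) / ((8.314)(298)) = 81.002.

81.0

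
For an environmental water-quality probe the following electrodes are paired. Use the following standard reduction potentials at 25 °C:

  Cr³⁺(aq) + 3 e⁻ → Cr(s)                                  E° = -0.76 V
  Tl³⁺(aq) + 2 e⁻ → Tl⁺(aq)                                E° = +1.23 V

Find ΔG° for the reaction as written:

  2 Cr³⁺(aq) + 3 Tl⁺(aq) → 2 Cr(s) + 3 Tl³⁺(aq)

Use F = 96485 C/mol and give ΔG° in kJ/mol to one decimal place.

As written, Cr³⁺/Cr is reduced (cathode) and Tl³⁺/Tl⁺ is oxidised (anode), so E°cell = (-0.76) − (+1.23) = -1.99 V.
Balancing electrons gives n = 6.
ΔG° = −nFE° = −(6)(96485)(-1.99) = 1,152,031 J = +1152.0 kJ/mol.

+1152.0 kJ/mol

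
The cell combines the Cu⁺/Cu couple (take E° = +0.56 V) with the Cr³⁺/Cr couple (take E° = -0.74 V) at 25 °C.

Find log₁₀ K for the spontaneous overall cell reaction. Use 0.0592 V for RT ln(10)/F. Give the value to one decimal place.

Cathode: Cu⁺/Cu; anode: Cr³⁺/Cr. E°cell = +1.30 V, n = 3.
log K = nE°cell / 0.0592 = (3)(+1.30) / 0.0592 = 65.9.

65.9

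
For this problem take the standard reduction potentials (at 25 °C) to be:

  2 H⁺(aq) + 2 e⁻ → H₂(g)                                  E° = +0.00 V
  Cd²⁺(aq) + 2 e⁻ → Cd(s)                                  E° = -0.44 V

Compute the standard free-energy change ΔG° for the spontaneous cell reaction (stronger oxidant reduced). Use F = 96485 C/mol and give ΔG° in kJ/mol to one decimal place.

H⁺/H₂ (E° = +0.00 V) is the cathode; Cd²⁺/Cd (E° = -0.44 V) is the anode, so E°cell = +0.44 V.
Balancing electrons gives n = 2 (lcm of 2 and 2).
ΔG° = −nFE° = −(2)(96485)(+0.44) = -84,907 J = -84.9 kJ/mol.

-84.9 kJ/mol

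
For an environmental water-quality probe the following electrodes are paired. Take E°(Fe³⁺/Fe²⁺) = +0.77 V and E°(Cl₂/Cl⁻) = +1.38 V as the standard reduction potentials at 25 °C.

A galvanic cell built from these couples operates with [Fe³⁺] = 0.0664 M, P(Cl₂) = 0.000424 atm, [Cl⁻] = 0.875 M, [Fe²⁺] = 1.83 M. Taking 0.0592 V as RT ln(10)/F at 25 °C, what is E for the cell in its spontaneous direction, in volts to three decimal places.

+0.599 V

Cl₂/Cl⁻ is the cathode (higher E°), Fe³⁺/Fe²⁺ the anode: E°cell = +1.38 − (+0.77) = +0.61 V, n = 2.
Overall: Cl₂(g) + 2 Fe²⁺(aq) → 2 Cl⁻(aq) + 2 Fe³⁺(aq)
Q = [Cl⁻]^2·[Fe³⁺]^2 / (P(Cl₂)·[Fe²⁺]^2); log Q = 0.376.
E = E° − (0.0592/n) log Q = +0.61 − (0.0592/2)(0.376) = +0.599 V.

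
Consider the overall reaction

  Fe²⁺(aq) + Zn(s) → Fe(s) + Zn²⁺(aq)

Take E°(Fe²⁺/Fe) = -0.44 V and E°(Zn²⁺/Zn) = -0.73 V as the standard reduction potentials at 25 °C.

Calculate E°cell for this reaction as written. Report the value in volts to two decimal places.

+0.29 V

The Fe²⁺/Fe couple has the higher reduction potential, so it is the cathode; Zn²⁺/Zn is oxidised at the anode.
E°cell = E°(cathode) − E°(anode) = (-0.44) − (-0.73) = +0.29 V.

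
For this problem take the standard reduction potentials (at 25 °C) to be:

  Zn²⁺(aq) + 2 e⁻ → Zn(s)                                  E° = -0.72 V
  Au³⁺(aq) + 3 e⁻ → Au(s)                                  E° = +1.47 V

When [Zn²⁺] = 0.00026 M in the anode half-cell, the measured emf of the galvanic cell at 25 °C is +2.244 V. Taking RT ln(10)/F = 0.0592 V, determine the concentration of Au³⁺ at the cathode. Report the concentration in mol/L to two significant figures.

0.0023 M

Au³⁺/Au is the cathode, Zn²⁺/Zn the anode: E°cell = +2.19 V, n = 6.
Overall reaction: 2 Au³⁺(aq) + 3 Zn(s) → 2 Au(s) + 3 Zn²⁺(aq); Q = [Zn²⁺]^3/[Au³⁺]^2.
From E = E° − (0.0592/n) log Q: log Q = (E° − E)·n/0.0592 = (+2.19 − (+2.244))·6/0.0592 = -5.4730.
So 2·log[Au³⁺] = 3·log(0.00026) − log Q = -10.7551 − (-5.4730) = -5.2821; log[Au³⁺] = -5.2821 / 2 = -2.6410; [Au³⁺] = 10^(-2.6410) ≈ 0.0023 M.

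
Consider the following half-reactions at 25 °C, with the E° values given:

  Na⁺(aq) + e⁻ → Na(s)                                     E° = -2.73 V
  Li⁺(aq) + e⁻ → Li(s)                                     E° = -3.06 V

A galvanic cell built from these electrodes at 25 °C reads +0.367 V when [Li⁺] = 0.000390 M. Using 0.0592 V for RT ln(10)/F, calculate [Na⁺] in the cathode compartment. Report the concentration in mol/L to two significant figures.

0.0016 M

Na⁺/Na is the cathode, Li⁺/Li the anode: E°cell = +0.33 V, n = 1.
Overall reaction: Na⁺(aq) + Li(s) → Na(s) + Li⁺(aq); Q = [Li⁺]^1/[Na⁺]^1.
From E = E° − (0.0592/n) log Q: log Q = (E° − E)·n/0.0592 = (+0.33 − (+0.367))·1/0.0592 = -0.6250.
So 1·log[Na⁺] = 1·log(0.00039) − log Q = -3.4089 − (-0.6250) = -2.7839; [Na⁺] = 10^(-2.7839) ≈ 0.0016 M.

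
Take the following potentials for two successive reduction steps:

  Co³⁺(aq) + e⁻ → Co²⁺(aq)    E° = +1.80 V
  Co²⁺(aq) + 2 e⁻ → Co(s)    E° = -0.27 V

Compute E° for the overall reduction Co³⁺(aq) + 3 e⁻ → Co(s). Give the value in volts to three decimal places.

+0.420 V

Standard free energies of sequential steps add: ΔG°₃ = ΔG°₁ + ΔG°₂, so n₃E°₃ = n₁E°₁ + n₂E°₂.
E°₃ = (1×+1.80 + 2×-0.27) / 3 = (+1.260) / 3 = +0.420 V.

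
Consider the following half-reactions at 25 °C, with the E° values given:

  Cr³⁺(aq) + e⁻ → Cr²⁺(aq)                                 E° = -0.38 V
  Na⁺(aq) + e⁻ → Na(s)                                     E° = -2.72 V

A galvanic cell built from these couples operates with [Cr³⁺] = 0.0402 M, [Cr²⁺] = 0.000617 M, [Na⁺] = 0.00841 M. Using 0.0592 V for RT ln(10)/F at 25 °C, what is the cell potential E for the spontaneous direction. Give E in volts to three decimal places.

Cr³⁺/Cr²⁺ is the cathode (higher E°), Na⁺/Na the anode: E°cell = -0.38 − (-2.72) = +2.34 V, n = 1.
Overall: Cr³⁺(aq) + Na(s) → Cr²⁺(aq) + Na⁺(aq)
Q = [Cr²⁺]·[Na⁺] / ([Cr³⁺]); log Q = -3.889.
E = E° − (0.0592/n) log Q = +2.34 − (0.0592/1)(-3.889) = +2.570 V.

+2.570 V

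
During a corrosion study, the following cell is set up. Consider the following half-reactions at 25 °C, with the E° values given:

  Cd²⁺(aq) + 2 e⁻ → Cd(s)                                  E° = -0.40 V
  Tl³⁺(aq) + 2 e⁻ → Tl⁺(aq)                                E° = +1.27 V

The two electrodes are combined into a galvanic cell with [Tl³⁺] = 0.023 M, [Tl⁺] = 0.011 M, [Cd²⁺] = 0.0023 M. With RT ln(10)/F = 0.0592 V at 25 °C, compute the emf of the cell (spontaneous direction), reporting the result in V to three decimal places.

Tl³⁺/Tl⁺ is the cathode (higher E°), Cd²⁺/Cd the anode: E°cell = +1.27 − (-0.40) = +1.67 V, n = 2.
Overall: Tl³⁺(aq) + Cd(s) → Tl⁺(aq) + Cd²⁺(aq)
Q = [Tl⁺]·[Cd²⁺] / ([Tl³⁺]); log Q = -2.959.
E = E° − (0.0592/n) log Q = +1.67 − (0.0592/2)(-2.959) = +1.758 V.

+1.758 V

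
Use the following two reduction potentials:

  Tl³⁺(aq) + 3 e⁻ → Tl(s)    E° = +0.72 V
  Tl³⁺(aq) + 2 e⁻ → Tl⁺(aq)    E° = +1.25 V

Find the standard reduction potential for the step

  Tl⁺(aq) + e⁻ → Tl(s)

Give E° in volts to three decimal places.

-0.340 V

Sequential free energies add, so n₃E°₃ = n₁E°₁ + n₂E°₂.
With n₃ = 3, and the known step contributing 2×(+1.25) V, the unknown satisfies 1·E° = 3×(+0.72) − 2×(+1.25) = -0.340.
E° = -0.340 / 1 = -0.340 V.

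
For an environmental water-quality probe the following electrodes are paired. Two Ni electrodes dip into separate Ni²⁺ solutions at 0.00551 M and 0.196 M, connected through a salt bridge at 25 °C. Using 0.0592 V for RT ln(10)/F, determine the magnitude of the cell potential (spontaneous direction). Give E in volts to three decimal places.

+0.046 V

For a concentration cell E°cell = 0. The 0.196 M side is the cathode (reduction is favoured where [Ni²⁺] is higher).
With n = 2, E = −(0.0592/2) log([Ni²⁺]ₐₙ/[Ni²⁺]꜀ₐₜ) = −(0.0592/2) log(0.00551/0.196) = −(0.0592/2)(-1.551) = +0.046 V.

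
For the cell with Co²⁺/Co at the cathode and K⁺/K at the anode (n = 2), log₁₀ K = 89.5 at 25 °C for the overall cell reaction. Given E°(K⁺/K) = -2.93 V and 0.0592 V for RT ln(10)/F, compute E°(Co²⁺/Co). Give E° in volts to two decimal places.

-0.28 V

E°cell = (0.0592/n)·log K = (0.0592/2)(89.5) = +2.649 V.
Since Co²⁺/Co is the cathode and K⁺/K the anode, E°cell = E°(Co²⁺/Co) − E°(K⁺/K).
So E°(Co²⁺/Co) = E°cell + E°(K⁺/K) = +2.649 + (-2.93) = -0.28 V.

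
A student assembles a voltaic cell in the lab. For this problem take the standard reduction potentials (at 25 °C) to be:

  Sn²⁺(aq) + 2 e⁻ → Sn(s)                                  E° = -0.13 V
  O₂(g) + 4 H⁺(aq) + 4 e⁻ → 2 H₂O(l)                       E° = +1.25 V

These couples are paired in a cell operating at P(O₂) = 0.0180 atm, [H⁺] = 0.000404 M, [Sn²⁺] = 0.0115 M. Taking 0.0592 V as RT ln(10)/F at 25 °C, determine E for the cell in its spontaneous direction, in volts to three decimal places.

+1.211 V

O₂/H₂O is the cathode (higher E°), Sn²⁺/Sn the anode: E°cell = +1.25 − (-0.13) = +1.38 V, n = 4.
Overall: O₂(g) + 4 H⁺(aq) + 2 Sn(s) → 2 H₂O(l) + 2 Sn²⁺(aq)
Q = [Sn²⁺]^2 / (P(O₂)·[H⁺]^4); log Q = 11.441.
E = E° − (0.0592/n) log Q = +1.38 − (0.0592/4)(11.441) = +1.211 V.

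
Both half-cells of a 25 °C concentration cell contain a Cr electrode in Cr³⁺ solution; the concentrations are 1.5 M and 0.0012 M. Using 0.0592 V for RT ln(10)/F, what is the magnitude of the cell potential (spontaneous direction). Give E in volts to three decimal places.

+0.061 V

For a concentration cell E°cell = 0. The 1.5 M side is the cathode (reduction is favoured where [Cr³⁺] is higher).
With n = 3, E = −(0.0592/3) log([Cr³⁺]ₐₙ/[Cr³⁺]꜀ₐₜ) = −(0.0592/3) log(0.0012/1.5) = −(0.0592/3)(-3.097) = +0.061 V.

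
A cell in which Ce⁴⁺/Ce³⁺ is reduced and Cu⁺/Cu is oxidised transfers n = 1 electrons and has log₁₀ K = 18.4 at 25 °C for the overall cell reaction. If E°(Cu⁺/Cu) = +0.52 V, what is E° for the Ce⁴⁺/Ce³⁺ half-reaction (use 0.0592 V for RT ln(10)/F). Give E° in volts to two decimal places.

+1.61 V

E°cell = (0.0592/n)·log K = (0.0592/1)(18.4) = +1.089 V.
Since Ce⁴⁺/Ce³⁺ is the cathode and Cu⁺/Cu the anode, E°cell = E°(Ce⁴⁺/Ce³⁺) − E°(Cu⁺/Cu).
So E°(Ce⁴⁺/Ce³⁺) = E°cell + E°(Cu⁺/Cu) = +1.089 + (+0.52) = +1.61 V.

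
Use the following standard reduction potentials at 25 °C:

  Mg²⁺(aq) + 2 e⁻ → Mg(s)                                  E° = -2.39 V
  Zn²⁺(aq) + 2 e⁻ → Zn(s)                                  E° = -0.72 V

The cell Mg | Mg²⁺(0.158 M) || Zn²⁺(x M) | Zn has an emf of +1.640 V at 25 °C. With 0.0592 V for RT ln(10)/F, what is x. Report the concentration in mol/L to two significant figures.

Zn²⁺/Zn is the cathode, Mg²⁺/Mg the anode: E°cell = +1.67 V, n = 2.
Overall reaction: Zn²⁺(aq) + Mg(s) → Zn(s) + Mg²⁺(aq); Q = [Mg²⁺]^1/[Zn²⁺]^1.
From E = E° − (0.0592/n) log Q: log Q = (E° − E)·n/0.0592 = (+1.67 − (+1.640))·2/0.0592 = 1.0135.
So 1·log[Zn²⁺] = 1·log(0.158) − log Q = -0.8013 − (1.0135) = -1.8148; [Zn²⁺] = 10^(-1.8148) ≈ 0.015 M.

0.015 M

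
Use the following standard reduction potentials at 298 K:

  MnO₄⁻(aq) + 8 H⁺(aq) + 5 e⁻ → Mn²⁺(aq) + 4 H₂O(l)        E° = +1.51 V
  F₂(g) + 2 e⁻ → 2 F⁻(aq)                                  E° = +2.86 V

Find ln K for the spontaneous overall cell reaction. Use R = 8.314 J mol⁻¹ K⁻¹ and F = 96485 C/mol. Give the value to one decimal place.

525.7

Cathode: F₂/F⁻; anode: MnO₄⁻/Mn²⁺. E°cell = (+2.86) − (+1.51) = +1.35 V, with n = 10.
ΔG° = −nFE° = −RT ln K, so ln K = nFE°/(RT) = (10)(96485)(+1.35) / ((8.314)(298)) = 525.735.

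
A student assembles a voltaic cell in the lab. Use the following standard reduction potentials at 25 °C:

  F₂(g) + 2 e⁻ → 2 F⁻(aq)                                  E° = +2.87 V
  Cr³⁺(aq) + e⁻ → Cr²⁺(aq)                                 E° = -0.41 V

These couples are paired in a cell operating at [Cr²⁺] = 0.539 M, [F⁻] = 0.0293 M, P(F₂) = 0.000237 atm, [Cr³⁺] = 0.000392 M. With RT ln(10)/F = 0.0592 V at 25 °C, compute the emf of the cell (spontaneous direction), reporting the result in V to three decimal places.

+3.449 V

F₂/F⁻ is the cathode (higher E°), Cr³⁺/Cr²⁺ the anode: E°cell = +2.87 − (-0.41) = +3.28 V, n = 2.
Overall: F₂(g) + 2 Cr²⁺(aq) → 2 F⁻(aq) + 2 Cr³⁺(aq)
Q = [F⁻]^2·[Cr³⁺]^2 / (P(F₂)·[Cr²⁺]^2); log Q = -5.718.
E = E° − (0.0592/n) log Q = +3.28 − (0.0592/2)(-5.718) = +3.449 V.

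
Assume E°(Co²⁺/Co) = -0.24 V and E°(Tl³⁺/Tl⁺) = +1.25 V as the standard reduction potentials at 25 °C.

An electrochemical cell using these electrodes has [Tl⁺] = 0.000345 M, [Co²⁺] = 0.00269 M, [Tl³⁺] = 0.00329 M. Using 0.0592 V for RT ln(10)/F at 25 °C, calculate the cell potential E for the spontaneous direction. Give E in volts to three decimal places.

Tl³⁺/Tl⁺ is the cathode (higher E°), Co²⁺/Co the anode: E°cell = +1.25 − (-0.24) = +1.49 V, n = 2.
Overall: Tl³⁺(aq) + Co(s) → Tl⁺(aq) + Co²⁺(aq)
Q = [Tl⁺]·[Co²⁺] / ([Tl³⁺]); log Q = -3.550.
E = E° − (0.0592/n) log Q = +1.49 − (0.0592/2)(-3.550) = +1.595 V.

+1.595 V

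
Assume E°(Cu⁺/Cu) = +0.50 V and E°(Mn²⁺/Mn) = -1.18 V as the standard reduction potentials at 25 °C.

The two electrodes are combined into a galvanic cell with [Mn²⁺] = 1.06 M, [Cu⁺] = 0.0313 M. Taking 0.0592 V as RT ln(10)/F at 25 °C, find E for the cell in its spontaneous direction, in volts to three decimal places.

Cu⁺/Cu is the cathode (higher E°), Mn²⁺/Mn the anode: E°cell = +0.50 − (-1.18) = +1.68 V, n = 2.
Overall: 2 Cu⁺(aq) + Mn(s) → 2 Cu(s) + Mn²⁺(aq)
Q = [Mn²⁺] / ([Cu⁺]^2); log Q = 3.034.
E = E° − (0.0592/n) log Q = +1.68 − (0.0592/2)(3.034) = +1.590 V.

+1.590 V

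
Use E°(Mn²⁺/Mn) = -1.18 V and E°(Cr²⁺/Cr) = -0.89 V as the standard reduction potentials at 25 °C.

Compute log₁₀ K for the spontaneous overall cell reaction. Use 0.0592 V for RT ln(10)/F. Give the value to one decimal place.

Cathode: Cr²⁺/Cr; anode: Mn²⁺/Mn. E°cell = +0.29 V, n = 2.
log K = nE°cell / 0.0592 = (2)(+0.29) / 0.0592 = 9.8.

9.8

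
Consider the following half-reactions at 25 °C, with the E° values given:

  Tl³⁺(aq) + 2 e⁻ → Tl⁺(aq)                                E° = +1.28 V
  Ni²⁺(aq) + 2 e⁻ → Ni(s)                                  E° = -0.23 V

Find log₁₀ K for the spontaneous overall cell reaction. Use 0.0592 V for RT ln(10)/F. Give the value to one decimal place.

Cathode: Tl³⁺/Tl⁺; anode: Ni²⁺/Ni. E°cell = +1.51 V, n = 2.
log K = nE°cell / 0.0592 = (2)(+1.51) / 0.0592 = 51.0.

51.0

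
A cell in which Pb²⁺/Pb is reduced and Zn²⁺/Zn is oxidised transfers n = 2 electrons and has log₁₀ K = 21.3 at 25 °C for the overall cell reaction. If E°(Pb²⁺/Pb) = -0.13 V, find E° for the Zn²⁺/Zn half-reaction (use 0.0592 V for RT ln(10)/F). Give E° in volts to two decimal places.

E°cell = (0.0592/n)·log K = (0.0592/2)(21.3) = +0.630 V.
Since Pb²⁺/Pb is the cathode and Zn²⁺/Zn the anode, E°cell = E°(Pb²⁺/Pb) − E°(Zn²⁺/Zn).
So E°(Zn²⁺/Zn) = E°(Pb²⁺/Pb) − E°cell = (-0.13) − (+0.630) = -0.76 V.

-0.76 V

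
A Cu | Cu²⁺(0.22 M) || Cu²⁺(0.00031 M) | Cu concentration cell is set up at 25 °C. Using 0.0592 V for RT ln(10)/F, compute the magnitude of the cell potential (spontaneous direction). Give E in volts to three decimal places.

+0.084 V

For a concentration cell E°cell = 0. The 0.22 M side is the cathode (reduction is favoured where [Cu²⁺] is higher).
With n = 2, E = −(0.0592/2) log([Cu²⁺]ₐₙ/[Cu²⁺]꜀ₐₜ) = −(0.0592/2) log(0.00031/0.22) = −(0.0592/2)(-2.851) = +0.084 V.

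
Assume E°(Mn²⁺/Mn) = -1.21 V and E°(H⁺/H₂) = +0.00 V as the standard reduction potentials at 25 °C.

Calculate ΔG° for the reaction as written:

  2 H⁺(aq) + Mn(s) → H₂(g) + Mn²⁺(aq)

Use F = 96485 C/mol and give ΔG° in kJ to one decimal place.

As written, H⁺/H₂ is reduced (cathode) and Mn²⁺/Mn is oxidised (anode), so E°cell = (+0.00) − (-1.21) = +1.21 V.
Balancing electrons gives n = 2.
ΔG° = −nFE° = −(2)(96485)(+1.21) = -233,494 J = -233.5 kJ.

-233.5 kJ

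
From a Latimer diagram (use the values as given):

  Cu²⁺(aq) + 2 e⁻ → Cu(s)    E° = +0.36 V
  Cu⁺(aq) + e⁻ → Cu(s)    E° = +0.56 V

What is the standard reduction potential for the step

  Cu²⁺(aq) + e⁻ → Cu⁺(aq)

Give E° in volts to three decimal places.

+0.160 V

Sequential free energies add, so n₃E°₃ = n₁E°₁ + n₂E°₂.
With n₃ = 2, and the known step contributing 1×(+0.56) V, the unknown satisfies 1·E° = 2×(+0.36) − 1×(+0.56) = +0.160.
E° = +0.160 / 1 = +0.160 V.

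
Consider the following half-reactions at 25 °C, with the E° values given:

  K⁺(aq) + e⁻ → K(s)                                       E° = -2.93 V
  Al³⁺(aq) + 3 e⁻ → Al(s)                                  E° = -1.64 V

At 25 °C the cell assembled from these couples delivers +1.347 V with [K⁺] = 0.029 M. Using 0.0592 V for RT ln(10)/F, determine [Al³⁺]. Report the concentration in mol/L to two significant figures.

Al³⁺/Al is the cathode, K⁺/K the anode: E°cell = +1.29 V, n = 3.
Overall reaction: Al³⁺(aq) + 3 K(s) → Al(s) + 3 K⁺(aq); Q = [K⁺]^3/[Al³⁺]^1.
From E = E° − (0.0592/n) log Q: log Q = (E° − E)·n/0.0592 = (+1.29 − (+1.347))·3/0.0592 = -2.8885.
So 1·log[Al³⁺] = 3·log(0.029) − log Q = -4.6128 − (-2.8885) = -1.7243; [Al³⁺] = 10^(-1.7243) ≈ 0.019 M.

0.019 M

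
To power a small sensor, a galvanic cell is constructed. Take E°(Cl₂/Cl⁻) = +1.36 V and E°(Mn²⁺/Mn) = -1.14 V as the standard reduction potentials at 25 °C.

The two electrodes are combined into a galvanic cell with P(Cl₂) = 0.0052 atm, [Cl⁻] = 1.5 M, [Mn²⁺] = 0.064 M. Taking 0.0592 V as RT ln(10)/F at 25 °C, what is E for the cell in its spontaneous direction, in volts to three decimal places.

+2.457 V

Cl₂/Cl⁻ is the cathode (higher E°), Mn²⁺/Mn the anode: E°cell = +1.36 − (-1.14) = +2.50 V, n = 2.
Overall: Cl₂(g) + Mn(s) → 2 Cl⁻(aq) + Mn²⁺(aq)
Q = [Cl⁻]^2·[Mn²⁺] / (P(Cl₂)); log Q = 1.442.
E = E° − (0.0592/n) log Q = +2.50 − (0.0592/2)(1.442) = +2.457 V.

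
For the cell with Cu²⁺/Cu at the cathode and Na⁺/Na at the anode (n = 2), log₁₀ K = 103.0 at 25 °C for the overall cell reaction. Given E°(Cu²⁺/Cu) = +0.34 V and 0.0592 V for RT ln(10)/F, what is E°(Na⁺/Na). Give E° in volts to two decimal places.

-2.71 V

E°cell = (0.0592/n)·log K = (0.0592/2)(103.0) = +3.049 V.
Since Cu²⁺/Cu is the cathode and Na⁺/Na the anode, E°cell = E°(Cu²⁺/Cu) − E°(Na⁺/Na).
So E°(Na⁺/Na) = E°(Cu²⁺/Cu) − E°cell = (+0.34) − (+3.049) = -2.71 V.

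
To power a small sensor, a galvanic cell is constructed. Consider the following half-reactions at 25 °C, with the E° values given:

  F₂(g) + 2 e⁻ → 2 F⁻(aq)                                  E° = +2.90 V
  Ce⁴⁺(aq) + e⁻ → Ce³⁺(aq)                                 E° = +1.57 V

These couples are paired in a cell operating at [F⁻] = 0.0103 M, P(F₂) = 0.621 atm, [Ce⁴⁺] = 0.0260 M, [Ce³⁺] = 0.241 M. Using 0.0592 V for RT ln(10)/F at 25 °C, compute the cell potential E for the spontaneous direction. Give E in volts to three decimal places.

F₂/F⁻ is the cathode (higher E°), Ce⁴⁺/Ce³⁺ the anode: E°cell = +2.90 − (+1.57) = +1.33 V, n = 2.
Overall: F₂(g) + 2 Ce³⁺(aq) → 2 F⁻(aq) + 2 Ce⁴⁺(aq)
Q = [F⁻]^2·[Ce⁴⁺]^2 / (P(F₂)·[Ce³⁺]^2); log Q = -5.702.
E = E° − (0.0592/n) log Q = +1.33 − (0.0592/2)(-5.702) = +1.499 V.

+1.499 V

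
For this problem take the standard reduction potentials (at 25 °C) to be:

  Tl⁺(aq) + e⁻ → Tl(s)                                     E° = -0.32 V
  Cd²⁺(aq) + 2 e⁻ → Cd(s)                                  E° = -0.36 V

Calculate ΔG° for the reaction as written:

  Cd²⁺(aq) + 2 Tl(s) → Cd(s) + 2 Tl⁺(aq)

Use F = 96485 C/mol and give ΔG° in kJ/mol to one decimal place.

+7.7 kJ/mol

As written, Cd²⁺/Cd is reduced (cathode) and Tl⁺/Tl is oxidised (anode), so E°cell = (-0.36) − (-0.32) = -0.04 V.
Balancing electrons gives n = 2.
ΔG° = −nFE° = −(2)(96485)(-0.04) = 7,719 J = +7.7 kJ/mol.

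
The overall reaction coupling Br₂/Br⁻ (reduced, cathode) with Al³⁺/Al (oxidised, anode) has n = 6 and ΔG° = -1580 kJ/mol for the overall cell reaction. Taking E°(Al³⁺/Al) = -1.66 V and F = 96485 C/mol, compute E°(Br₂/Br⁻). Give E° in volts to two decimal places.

+1.07 V

E°cell = −ΔG°/(nF) = −(-1580×10³)/((6)(96485)) = +2.729 V.
Since Br₂/Br⁻ is the cathode and Al³⁺/Al the anode, E°cell = E°(Br₂/Br⁻) − E°(Al³⁺/Al).
So E°(Br₂/Br⁻) = E°cell + E°(Al³⁺/Al) = +2.729 + (-1.66) = +1.07 V.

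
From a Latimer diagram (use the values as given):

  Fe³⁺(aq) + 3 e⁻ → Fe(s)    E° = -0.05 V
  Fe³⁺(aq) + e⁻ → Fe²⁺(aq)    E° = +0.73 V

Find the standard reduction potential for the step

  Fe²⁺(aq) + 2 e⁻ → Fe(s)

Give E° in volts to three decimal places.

Sequential free energies add, so n₃E°₃ = n₁E°₁ + n₂E°₂.
With n₃ = 3, and the known step contributing 1×(+0.73) V, the unknown satisfies 2·E° = 3×(-0.05) − 1×(+0.73) = -0.880.
E° = -0.880 / 2 = -0.440 V.

-0.440 V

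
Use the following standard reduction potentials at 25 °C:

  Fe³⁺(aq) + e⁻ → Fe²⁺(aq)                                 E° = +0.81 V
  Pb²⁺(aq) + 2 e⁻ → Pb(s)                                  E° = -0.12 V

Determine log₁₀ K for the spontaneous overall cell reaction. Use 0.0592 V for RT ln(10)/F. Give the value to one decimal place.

Cathode: Fe³⁺/Fe²⁺; anode: Pb²⁺/Pb. E°cell = +0.93 V, n = 2.
log K = nE°cell / 0.0592 = (2)(+0.93) / 0.0592 = 31.4.

31.4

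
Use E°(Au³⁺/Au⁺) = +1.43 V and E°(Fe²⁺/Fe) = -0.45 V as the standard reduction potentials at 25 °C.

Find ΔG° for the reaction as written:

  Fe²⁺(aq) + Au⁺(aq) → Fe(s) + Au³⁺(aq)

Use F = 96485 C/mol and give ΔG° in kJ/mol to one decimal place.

+362.8 kJ/mol

As written, Fe²⁺/Fe is reduced (cathode) and Au³⁺/Au⁺ is oxidised (anode), so E°cell = (-0.45) − (+1.43) = -1.88 V.
Balancing electrons gives n = 2.
ΔG° = −nFE° = −(2)(96485)(-1.88) = 362,784 J = +362.8 kJ/mol.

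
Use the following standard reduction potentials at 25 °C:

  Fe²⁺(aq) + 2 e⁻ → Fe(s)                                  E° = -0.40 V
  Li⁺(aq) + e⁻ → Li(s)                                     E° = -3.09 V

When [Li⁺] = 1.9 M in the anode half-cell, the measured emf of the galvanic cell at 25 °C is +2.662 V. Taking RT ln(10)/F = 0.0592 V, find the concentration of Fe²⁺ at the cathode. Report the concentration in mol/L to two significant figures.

0.41 M

Fe²⁺/Fe is the cathode, Li⁺/Li the anode: E°cell = +2.69 V, n = 2.
Overall reaction: Fe²⁺(aq) + 2 Li(s) → Fe(s) + 2 Li⁺(aq); Q = [Li⁺]^2/[Fe²⁺]^1.
From E = E° − (0.0592/n) log Q: log Q = (E° − E)·n/0.0592 = (+2.69 − (+2.662))·2/0.0592 = 0.9459.
So 1·log[Fe²⁺] = 2·log(1.9) − log Q = 0.5575 − (0.9459) = -0.3884; [Fe²⁺] = 10^(-0.3884) ≈ 0.41 M.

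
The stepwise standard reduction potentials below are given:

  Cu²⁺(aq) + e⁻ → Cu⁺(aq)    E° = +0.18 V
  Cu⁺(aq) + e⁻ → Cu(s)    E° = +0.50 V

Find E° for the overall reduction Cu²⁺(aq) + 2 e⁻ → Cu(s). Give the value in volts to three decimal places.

+0.340 V

Since ΔG° = −nFE° is additive over sequential reductions, n₃E°₃ = n₁E°₁ + n₂E°₂.
E°₃ = (1×+0.18 + 1×+0.50) / 2 = (+0.680) / 2 = +0.340 V.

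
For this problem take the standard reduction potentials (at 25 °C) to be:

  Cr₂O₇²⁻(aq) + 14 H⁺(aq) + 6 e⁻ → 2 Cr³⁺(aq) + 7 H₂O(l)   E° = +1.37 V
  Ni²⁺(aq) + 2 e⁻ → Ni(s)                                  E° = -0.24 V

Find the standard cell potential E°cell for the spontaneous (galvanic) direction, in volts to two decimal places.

+1.61 V

The Cr₂O₇²⁻/Cr³⁺ couple has the higher reduction potential, so it is the cathode; Ni²⁺/Ni is oxidised at the anode.
E°cell = E°(cathode) − E°(anode) = (+1.37) − (-0.24) = +1.61 V.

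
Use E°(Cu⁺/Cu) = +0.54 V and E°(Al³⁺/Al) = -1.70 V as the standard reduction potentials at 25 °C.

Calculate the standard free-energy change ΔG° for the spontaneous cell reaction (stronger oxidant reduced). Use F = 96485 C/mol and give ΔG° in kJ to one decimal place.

-648.4 kJ

Cu⁺/Cu (E° = +0.54 V) is the cathode; Al³⁺/Al (E° = -1.70 V) is the anode, so E°cell = +2.24 V.
Balancing electrons gives n = 3 (lcm of 1 and 3).
ΔG° = −nFE° = −(3)(96485)(+2.24) = -648,379 J = -648.4 kJ.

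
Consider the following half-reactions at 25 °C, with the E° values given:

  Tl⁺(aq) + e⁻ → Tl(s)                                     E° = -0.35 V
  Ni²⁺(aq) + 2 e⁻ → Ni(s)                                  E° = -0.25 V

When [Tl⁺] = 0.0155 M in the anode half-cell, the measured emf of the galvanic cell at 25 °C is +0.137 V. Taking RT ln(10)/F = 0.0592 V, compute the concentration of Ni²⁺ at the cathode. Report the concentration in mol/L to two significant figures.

0.0043 M

Ni²⁺/Ni is the cathode, Tl⁺/Tl the anode: E°cell = +0.10 V, n = 2.
Overall reaction: Ni²⁺(aq) + 2 Tl(s) → Ni(s) + 2 Tl⁺(aq); Q = [Tl⁺]^2/[Ni²⁺]^1.
From E = E° − (0.0592/n) log Q: log Q = (E° − E)·n/0.0592 = (+0.10 − (+0.137))·2/0.0592 = -1.2500.
So 1·log[Ni²⁺] = 2·log(0.0155) − log Q = -3.6193 − (-1.2500) = -2.3693; [Ni²⁺] = 10^(-2.3693) ≈ 0.0043 M.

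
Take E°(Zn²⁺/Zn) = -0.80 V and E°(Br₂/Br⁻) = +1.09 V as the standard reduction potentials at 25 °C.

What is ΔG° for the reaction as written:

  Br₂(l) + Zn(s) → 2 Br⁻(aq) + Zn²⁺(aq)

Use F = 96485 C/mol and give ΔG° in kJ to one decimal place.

-364.7 kJ

As written, Br₂/Br⁻ is reduced (cathode) and Zn²⁺/Zn is oxidised (anode), so E°cell = (+1.09) − (-0.80) = +1.89 V.
Balancing electrons gives n = 2.
ΔG° = −nFE° = −(2)(96485)(+1.89) = -364,713 J = -364.7 kJ.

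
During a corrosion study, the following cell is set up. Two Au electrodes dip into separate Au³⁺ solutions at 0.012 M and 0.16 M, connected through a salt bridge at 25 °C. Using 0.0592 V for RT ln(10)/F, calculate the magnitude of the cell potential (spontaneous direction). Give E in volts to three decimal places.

For a concentration cell E°cell = 0. The 0.16 M side is the cathode (reduction is favoured where [Au³⁺] is higher).
With n = 3, E = −(0.0592/3) log([Au³⁺]ₐₙ/[Au³⁺]꜀ₐₜ) = −(0.0592/3) log(0.012/0.16) = −(0.0592/3)(-1.125) = +0.022 V.

+0.022 V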